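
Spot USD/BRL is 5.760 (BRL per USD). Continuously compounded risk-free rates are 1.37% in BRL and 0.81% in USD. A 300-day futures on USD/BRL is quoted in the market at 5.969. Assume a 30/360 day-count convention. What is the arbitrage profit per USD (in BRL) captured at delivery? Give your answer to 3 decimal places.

0.182 per USD (in BRL)

Fair futures: F* = S·e^(carry·T), with carry = (r_BRL − r_USD) = 0.0137 − 0.0081 = 0.0056
F* = 5.760 · e^(0.0056 × 300/360) = 5.760 · e^0.004667 = 5.760 × 1.004678 = 5.7869
Market 5.969 > fair 5.7869: forward overpriced → cash-and-carry (buy spot, short the forward).
At maturity, profit = |F_mkt − F*| = |5.969 − 5.7869| = 0.182 per USD (in BRL)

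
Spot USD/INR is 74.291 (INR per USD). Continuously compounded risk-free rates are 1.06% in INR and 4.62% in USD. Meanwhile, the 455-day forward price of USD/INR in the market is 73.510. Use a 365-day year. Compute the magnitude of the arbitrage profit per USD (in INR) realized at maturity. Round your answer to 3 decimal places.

Fair forward: F* = S·e^(carry·T), with carry = (r_INR − r_USD) = 0.0106 − 0.0462 = -0.0356
F* = 74.291 · e^(-0.0356 × 455/365) = 74.291 · e^-0.044378 = 74.291 × 0.956592 = 71.0662
Market 73.510 > fair 71.0662: forward overpriced → cash-and-carry (buy spot, short the forward).
At maturity, profit = |F_mkt − F*| = |73.510 − 71.0662| = 2.444 per USD (in INR)

2.444 per USD (in INR)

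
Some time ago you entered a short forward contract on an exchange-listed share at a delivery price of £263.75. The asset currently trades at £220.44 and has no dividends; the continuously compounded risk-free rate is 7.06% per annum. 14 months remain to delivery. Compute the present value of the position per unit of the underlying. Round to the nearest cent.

£22.46

Current fair forward for the remaining 14 months: F = S·e^(r·T), r = 0.0706
F = 220.44 · e^(0.0706 × 14/12) = 220.44 × 1.085854 = 239.3657
Value of long forward = (F − K)·e^(−rT) = (239.3657 − 263.75) · e^(−0.0706·14/12)
= -24.3843 × 0.920934 = -22.46
Short position value = −(long value) = £22.46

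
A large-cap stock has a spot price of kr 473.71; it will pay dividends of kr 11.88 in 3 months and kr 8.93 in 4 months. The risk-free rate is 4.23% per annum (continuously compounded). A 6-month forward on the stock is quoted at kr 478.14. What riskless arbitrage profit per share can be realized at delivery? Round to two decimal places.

kr 15.30 per share

PV(dividends) I = 11.88·e^(−0.0423·3/12) + 8.93·e^(−0.0423·4/12) = 20.5600
Fair forward F* = (S − I)·e^(rT) = (473.71 − 20.5600)·e^0.021150 = 453.1500 × 1.021375 = 462.8361
Market kr 478.14 > fair 462.8361: forward overpriced → cash-and-carry (borrow at r, buy the stock and collect the dividends, short the forward).
Profit at T = |F_mkt − F*| = |478.14 − 462.8361| = kr 15.30 per share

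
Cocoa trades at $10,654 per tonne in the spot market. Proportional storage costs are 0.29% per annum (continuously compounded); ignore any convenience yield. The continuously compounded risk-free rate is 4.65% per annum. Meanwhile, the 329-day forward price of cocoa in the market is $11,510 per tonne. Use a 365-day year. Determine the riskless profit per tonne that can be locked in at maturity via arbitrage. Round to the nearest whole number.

Fair forward: F* = S·e^(carry·T), with carry = (r + u) = 0.0465 + 0.0029 = 0.0494
F* = 10654 · e^(0.0494 × 329/365) = 10654 · e^0.044528 = 10654 × 1.045534 = $11139.1192
Market $11510 > fair $11139.1192: forward overpriced → cash-and-carry (buy spot, short the forward).
At maturity, profit = |F_mkt − F*| = |11510 − 11139.1192| = $371 per tonne

$371 per tonne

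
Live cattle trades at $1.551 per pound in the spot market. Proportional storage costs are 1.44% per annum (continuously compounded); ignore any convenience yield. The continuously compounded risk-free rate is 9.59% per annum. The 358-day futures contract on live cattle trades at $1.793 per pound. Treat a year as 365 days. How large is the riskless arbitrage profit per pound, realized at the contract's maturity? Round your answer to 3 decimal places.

$0.065 per pound

Fair futures: F* = S·e^(carry·T), with carry = (r + u) = 0.0959 + 0.0144 = 0.1103
F* = 1.551 · e^(0.1103 × 358/365) = 1.551 · e^0.108185 = 1.551 × 1.114254 = $1.7282
Market $1.793 > fair $1.7282: forward overpriced → cash-and-carry (buy spot, short the forward).
At maturity, profit = |F_mkt − F*| = |1.793 − 1.7282| = $0.065 per pound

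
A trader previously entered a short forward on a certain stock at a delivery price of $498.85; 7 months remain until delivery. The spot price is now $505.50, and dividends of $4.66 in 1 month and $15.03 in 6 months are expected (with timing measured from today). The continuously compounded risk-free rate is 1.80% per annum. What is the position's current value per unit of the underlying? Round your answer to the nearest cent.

PV(remaining dividends) I = 4.66·e^(−0.0180·1/12) + 15.03·e^(−0.0180·6/12) = 19.5484
Current forward F = (S − I)·e^(rT) = (505.50 − 19.5484)·e^(0.0180·7/12) = 485.9516 × 1.010555 = 491.0808
Value (long) = (F − K)·e^(−rT) = (491.0808 − 498.85) × 0.989555 = -7.6881
Short position value = −(long value) = $7.69

$7.69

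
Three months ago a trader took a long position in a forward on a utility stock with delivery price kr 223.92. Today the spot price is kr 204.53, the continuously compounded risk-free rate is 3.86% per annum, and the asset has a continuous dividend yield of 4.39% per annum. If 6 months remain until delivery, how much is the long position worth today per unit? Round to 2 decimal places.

Current fair forward for the remaining 6 months: F = S·e^((r − q)·T), (r − q) = 0.0386 − 0.0439 = -0.0053
F = 204.53 · e^(-0.0053 × 6/12) = 204.53 × 0.997354 = 203.9888
Value of long forward = (F − K)·e^(−rT) = (203.9888 − 223.92) · e^(−0.0386·6/12)
= -19.9312 × 0.980885 = -19.55

-kr 19.55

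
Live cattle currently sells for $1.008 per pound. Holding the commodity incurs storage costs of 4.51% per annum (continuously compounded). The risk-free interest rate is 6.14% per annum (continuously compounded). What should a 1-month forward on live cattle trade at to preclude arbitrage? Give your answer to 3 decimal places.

Net carry = r + u − y = 0.0614 + 0.0451 − 0.0000 = 0.1065
F = S·e^((r+u−y)T) = 1.008 · e^(0.1065 × 1/12) = 1.008 · e^0.008875
= 1.008 × 1.008914 = $1.017 per pound

$1.017 per pound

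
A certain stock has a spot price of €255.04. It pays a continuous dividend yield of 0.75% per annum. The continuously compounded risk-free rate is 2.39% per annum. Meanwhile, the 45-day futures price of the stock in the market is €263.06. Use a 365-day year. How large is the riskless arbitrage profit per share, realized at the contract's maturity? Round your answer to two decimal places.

€7.50 per share

Fair futures: F* = S·e^(carry·T), with carry = (r − q) = 0.0239 − 0.0075 = 0.0164
F* = 255.04 · e^(0.0164 × 45/365) = 255.04 · e^0.002022 = 255.04 × 1.002024 = €255.5562
Market €263.06 > fair €255.5562: forward overpriced → cash-and-carry (buy spot, short the forward).
At maturity, profit = |F_mkt − F*| = |263.06 − 255.5562| = €7.50 per share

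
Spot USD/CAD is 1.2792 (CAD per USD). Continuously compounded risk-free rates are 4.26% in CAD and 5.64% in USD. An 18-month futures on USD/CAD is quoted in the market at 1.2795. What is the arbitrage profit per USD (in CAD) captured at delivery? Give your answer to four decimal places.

Fair futures: F* = S·e^(carry·T), with carry = (r_CAD − r_USD) = 0.0426 − 0.0564 = -0.0138
F* = 1.2792 · e^(-0.0138 × 18/12) = 1.2792 · e^-0.020700 = 1.2792 × 0.979513 = 1.2530
Market 1.2795 > fair 1.2530: forward overpriced → cash-and-carry (buy spot, short the forward).
At maturity, profit = |F_mkt − F*| = |1.2795 − 1.2530| = 0.0265 per USD (in CAD)

0.0265 per USD (in CAD)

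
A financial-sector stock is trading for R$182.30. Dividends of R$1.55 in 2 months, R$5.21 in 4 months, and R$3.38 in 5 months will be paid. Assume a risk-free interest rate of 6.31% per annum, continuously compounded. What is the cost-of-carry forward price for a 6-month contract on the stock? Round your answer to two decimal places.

PV(dividends) I = 1.55·e^(−0.0631·2/12) + 5.21·e^(−0.0631·4/12) + 3.38·e^(−0.0631·5/12)
I = 1.5338 + 5.1016 + 3.2923 = 9.9277
F = (S − I)·e^(rT) = (182.30 − 9.9277) · e^(0.0631·6/12)
= 172.3723 · e^0.031550 = 172.3723 × 1.032053 = R$177.90

R$177.90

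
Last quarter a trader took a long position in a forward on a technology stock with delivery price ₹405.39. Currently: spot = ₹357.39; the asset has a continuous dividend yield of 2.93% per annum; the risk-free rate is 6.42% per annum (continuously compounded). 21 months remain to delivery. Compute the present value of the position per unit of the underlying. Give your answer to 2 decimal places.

-₹22.78

Current fair forward for the remaining 21 months: F = S·e^((r − q)·T), (r − q) = 0.0642 − 0.0293 = 0.0349
F = 357.39 · e^(0.0349 × 21/12) = 357.39 × 1.062979 = 379.8981
Value of long forward = (F − K)·e^(−rT) = (379.8981 − 405.39) · e^(−0.0642·21/12)
= -25.4919 × 0.893731 = -22.78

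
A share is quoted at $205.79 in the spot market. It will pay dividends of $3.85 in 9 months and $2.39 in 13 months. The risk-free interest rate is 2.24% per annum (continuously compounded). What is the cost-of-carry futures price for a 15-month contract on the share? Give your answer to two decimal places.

$205.34

PV(dividends) I = 3.85·e^(−0.0224·9/12) + 2.39·e^(−0.0224·13/12)
I = 3.7859 + 2.3327 = 6.1186
F = (S − I)·e^(rT) = (205.79 − 6.1186) · e^(0.0224·15/12)
= 199.6714 · e^0.028000 = 199.6714 × 1.028396 = $205.34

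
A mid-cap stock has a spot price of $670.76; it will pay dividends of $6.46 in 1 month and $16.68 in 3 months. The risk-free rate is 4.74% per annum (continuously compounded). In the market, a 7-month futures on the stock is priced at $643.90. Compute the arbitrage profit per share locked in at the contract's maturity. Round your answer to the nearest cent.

$22.10 per share

PV(dividends) I = 6.46·e^(−0.0474·1/12) + 16.68·e^(−0.0474·3/12) = 22.9180
Fair futures F* = (S − I)·e^(rT) = (670.76 − 22.9180)·e^0.027650 = 647.8420 × 1.028036 = 666.0049
Market $643.90 < fair 666.0049: forward underpriced → reverse cash-and-carry (short the stock, invest proceeds at r, pay the dividends, go long the forward).
Profit at T = |F_mkt − F*| = |643.90 − 666.0049| = $22.10 per share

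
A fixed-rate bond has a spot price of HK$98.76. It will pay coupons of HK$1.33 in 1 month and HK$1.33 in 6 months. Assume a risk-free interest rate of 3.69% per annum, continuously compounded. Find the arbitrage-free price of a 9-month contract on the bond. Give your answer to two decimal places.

HK$98.83

PV(coupons) I = 1.33·e^(−0.0369·1/12) + 1.33·e^(−0.0369·6/12)
I = 1.3259 + 1.3057 = 2.6316
F = (S − I)·e^(rT) = (98.76 − 2.6316) · e^(0.0369·9/12)
= 96.1284 · e^0.027675 = 96.1284 × 1.028062 = HK$98.83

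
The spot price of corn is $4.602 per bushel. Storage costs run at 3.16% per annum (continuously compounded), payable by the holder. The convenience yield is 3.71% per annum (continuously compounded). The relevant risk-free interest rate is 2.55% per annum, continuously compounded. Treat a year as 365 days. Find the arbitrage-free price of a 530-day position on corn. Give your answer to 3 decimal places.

Net carry = r + u − y = 0.0255 + 0.0316 − 0.0371 = 0.0200
F = S·e^((r+u−y)T) = 4.602 · e^(0.0200 × 530/365) = 4.602 · e^0.029041
= 4.602 × 1.029467 = $4.738 per bushel

$4.738 per bushel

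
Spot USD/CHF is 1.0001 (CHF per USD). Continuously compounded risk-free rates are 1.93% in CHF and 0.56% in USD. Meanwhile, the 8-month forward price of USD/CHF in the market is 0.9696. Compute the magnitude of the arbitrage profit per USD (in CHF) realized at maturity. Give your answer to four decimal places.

0.0397 per USD (in CHF)

Fair forward: F* = S·e^(carry·T), with carry = (r_CHF − r_USD) = 0.0193 − 0.0056 = 0.0137
F* = 1.0001 · e^(0.0137 × 8/12) = 1.0001 · e^0.009133 = 1.0001 × 1.009175 = 1.0093
Market 0.9696 < fair 1.0093: forward underpriced → reverse cash-and-carry (short spot, go long the forward).
At maturity, profit = |F_mkt − F*| = |0.9696 − 1.0093| = 0.0397 per USD (in CHF)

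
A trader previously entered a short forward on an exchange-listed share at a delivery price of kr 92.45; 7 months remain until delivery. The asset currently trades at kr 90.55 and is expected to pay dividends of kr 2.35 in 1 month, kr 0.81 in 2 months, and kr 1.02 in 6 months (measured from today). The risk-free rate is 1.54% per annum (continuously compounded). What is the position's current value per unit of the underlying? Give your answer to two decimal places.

PV(remaining dividends) I = 2.35·e^(−0.0154·1/12) + 0.81·e^(−0.0154·2/12) + 1.02·e^(−0.0154·6/12) = 4.1671
Current forward F = (S − I)·e^(rT) = (90.55 − 4.1671)·e^(0.0154·7/12) = 86.3829 × 1.009024 = 87.1624
Value (long) = (F − K)·e^(−rT) = (87.1624 − 92.45) × 0.991057 = -5.2403
Short position value = −(long value) = kr 5.24

kr 5.24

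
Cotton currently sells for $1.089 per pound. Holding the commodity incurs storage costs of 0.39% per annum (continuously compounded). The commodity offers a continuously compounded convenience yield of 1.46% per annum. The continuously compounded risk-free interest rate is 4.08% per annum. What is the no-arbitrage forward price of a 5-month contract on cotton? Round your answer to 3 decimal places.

$1.103 per pound

Net carry = r + u − y = 0.0408 + 0.0039 − 0.0146 = 0.0301
F = S·e^((r+u−y)T) = 1.089 · e^(0.0301 × 5/12) = 1.089 · e^0.012542
= 1.089 × 1.012621 = $1.103 per pound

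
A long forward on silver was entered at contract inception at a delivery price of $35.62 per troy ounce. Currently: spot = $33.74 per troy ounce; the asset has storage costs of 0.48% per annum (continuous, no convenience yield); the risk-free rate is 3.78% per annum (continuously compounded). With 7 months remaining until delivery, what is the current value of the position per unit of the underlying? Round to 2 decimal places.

Current fair forward for the remaining 7 months: F = S·e^((r + u)·T), (r + u) = 0.0378 + 0.0048 = 0.0426
F = 33.74 · e^(0.0426 × 7/12) = 33.74 × 1.025161 = 34.5889
Value of long forward = (F − K)·e^(−rT) = (34.5889 − 35.62) · e^(−0.0378·7/12)
= -1.0311 × 0.978191 = -1.01

-$1.01 per troy ounce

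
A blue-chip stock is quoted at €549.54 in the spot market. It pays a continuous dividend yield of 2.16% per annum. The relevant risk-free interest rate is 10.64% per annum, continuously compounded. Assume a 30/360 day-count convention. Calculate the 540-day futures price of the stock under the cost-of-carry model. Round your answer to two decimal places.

F = S·e^((r − q)T) = 549.54 · e^((0.1064 − 0.0216) × 540/360)
= 549.54 · e^0.127200 = 549.54 × 1.135644
F = €624.08

€624.08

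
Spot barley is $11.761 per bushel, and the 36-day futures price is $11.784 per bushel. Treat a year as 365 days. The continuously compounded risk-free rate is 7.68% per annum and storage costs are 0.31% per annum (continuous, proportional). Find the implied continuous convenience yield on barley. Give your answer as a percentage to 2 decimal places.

F = S·e^((r+u−y)T) ⇒ (r+u−y) = ln(F/S)/T
ln(11.784/11.761) = 0.001954; /T ⇒ 0.019811
y = r + u − ln(F/S)/T = 0.0768 + 0.0031 − 0.019811 = 0.060089
y = 6.01%

6.01%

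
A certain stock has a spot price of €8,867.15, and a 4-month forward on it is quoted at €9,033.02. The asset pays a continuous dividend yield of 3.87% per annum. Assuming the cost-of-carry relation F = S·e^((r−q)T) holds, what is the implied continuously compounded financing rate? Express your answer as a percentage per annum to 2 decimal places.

From F = S·e^((r−q)T): (r − q) = ln(F/S)/T
ln(9033.02/8867.15) = ln(1.018706) = 0.018533
(r − q) = 0.018533 / (4/12) = 0.055599
r = ln(F/S)/T + q = 0.055599 + 0.0387 = 0.094299
r = 9.43%

9.43%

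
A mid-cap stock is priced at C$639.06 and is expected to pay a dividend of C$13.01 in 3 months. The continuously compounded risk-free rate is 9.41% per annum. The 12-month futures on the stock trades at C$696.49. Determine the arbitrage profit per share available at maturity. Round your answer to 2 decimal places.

C$8.34 per share

PV(dividends) I = 13.01·e^(−0.0941·3/12) = 12.7075
Fair futures F* = (S − I)·e^(rT) = (639.06 − 12.7075)·e^0.094100 = 626.3525 × 1.098670 = 688.1547
Market C$696.49 > fair 688.1547: forward overpriced → cash-and-carry (borrow at r, buy the stock and collect the dividends, short the forward).
Profit at T = |F_mkt − F*| = |696.49 − 688.1547| = C$8.34 per share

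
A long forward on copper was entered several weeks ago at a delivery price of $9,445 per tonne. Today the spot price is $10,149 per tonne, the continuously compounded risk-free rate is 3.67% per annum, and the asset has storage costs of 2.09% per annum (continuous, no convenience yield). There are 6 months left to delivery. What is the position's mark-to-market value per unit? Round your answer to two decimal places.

Current fair forward for the remaining 6 months: F = S·e^((r + u)·T), (r + u) = 0.0367 + 0.0209 = 0.0576
F = 10149 · e^(0.0576 × 6/12) = 10149 × 1.02921873 = 10445.5409
Value of long forward = (F − K)·e^(−rT) = (10445.5409 − 9445) · e^(−0.0367·6/12)
= 1000.5409 × 0.98181734 = 982.35

$982.35 per tonne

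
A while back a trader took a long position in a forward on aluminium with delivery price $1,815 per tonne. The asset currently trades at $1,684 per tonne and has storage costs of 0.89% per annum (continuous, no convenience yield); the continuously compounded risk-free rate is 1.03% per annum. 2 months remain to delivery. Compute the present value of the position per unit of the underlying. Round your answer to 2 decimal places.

Current fair forward for the remaining 2 months: F = S·e^((r + u)·T), (r + u) = 0.0103 + 0.0089 = 0.0192
F = 1684 · e^(0.0192 × 2/12) = 1684 × 1.00320513 = 1689.3974
Value of long forward = (F − K)·e^(−rT) = (1689.3974 − 1815) · e^(−0.0103·2/12)
= -125.6026 × 0.99828481 = -125.39

-$125.39 per tonne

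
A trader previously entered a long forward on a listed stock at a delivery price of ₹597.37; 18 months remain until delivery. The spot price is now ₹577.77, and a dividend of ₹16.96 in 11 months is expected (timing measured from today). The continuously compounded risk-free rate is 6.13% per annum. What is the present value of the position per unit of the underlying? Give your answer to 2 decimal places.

PV(remaining dividends) I = 16.96·e^(−0.0613·11/12) = 16.0333
Current forward F = (S − I)·e^(rT) = (577.77 − 16.0333)·e^(0.0613·18/12) = 561.7367 × 1.096310 = 615.8376
Value (long) = (F − K)·e^(−rT) = (615.8376 − 597.37) × 0.912151 = 16.8452
Value = ₹16.85

₹16.85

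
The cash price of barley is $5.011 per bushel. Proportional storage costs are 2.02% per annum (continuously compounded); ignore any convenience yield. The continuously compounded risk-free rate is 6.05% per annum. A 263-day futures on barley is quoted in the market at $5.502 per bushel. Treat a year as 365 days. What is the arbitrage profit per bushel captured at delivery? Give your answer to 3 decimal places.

Fair futures: F* = S·e^(carry·T), with carry = (r + u) = 0.0605 + 0.0202 = 0.0807
F* = 5.011 · e^(0.0807 × 263/365) = 5.011 · e^0.058148 = 5.011 × 1.059872 = $5.3110
Market $5.502 > fair $5.3110: forward overpriced → cash-and-carry (buy spot, short the forward).
At maturity, profit = |F_mkt − F*| = |5.502 − 5.3110| = $0.191 per bushel

$0.191 per bushel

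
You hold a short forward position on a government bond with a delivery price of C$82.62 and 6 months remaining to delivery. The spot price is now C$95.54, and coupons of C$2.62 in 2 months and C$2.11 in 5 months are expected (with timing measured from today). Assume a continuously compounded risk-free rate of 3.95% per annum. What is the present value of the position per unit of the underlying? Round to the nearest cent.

PV(remaining coupons) I = 2.62·e^(−0.0395·2/12) + 2.11·e^(−0.0395·5/12) = 4.6784
Current forward F = (S − I)·e^(rT) = (95.54 − 4.6784)·e^(0.0395·6/12) = 90.8616 × 1.019946 = 92.6739
Value (long) = (F − K)·e^(−rT) = (92.6739 − 82.62) × 0.980444 = 9.8573
Short position value = −(long value) = -C$9.86

-C$9.86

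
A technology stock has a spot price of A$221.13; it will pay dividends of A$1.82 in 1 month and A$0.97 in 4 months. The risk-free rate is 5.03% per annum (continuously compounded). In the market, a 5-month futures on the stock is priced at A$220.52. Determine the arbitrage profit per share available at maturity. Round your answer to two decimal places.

A$2.47 per share

PV(dividends) I = 1.82·e^(−0.0503·1/12) + 0.97·e^(−0.0503·4/12) = 2.7663
Fair futures F* = (S − I)·e^(rT) = (221.13 − 2.7663)·e^0.020958 = 218.3637 × 1.021179 = 222.9884
Market A$220.52 < fair 222.9884: forward underpriced → reverse cash-and-carry (short the stock, invest proceeds at r, pay the dividends, go long the forward).
Profit at T = |F_mkt − F*| = |220.52 − 222.9884| = A$2.47 per share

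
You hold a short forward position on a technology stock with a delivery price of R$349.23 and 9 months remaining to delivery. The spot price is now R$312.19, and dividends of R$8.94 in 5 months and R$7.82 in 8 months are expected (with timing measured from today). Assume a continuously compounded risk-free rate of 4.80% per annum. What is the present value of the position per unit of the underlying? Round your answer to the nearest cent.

PV(remaining dividends) I = 8.94·e^(−0.0480·5/12) + 7.82·e^(−0.0480·8/12) = 16.3367
Current forward F = (S − I)·e^(rT) = (312.19 − 16.3367)·e^(0.0480·9/12) = 295.8533 × 1.036656 = 306.6981
Value (long) = (F − K)·e^(−rT) = (306.6981 − 349.23) × 0.964640 = -41.0280
Short position value = −(long value) = R$41.03

R$41.03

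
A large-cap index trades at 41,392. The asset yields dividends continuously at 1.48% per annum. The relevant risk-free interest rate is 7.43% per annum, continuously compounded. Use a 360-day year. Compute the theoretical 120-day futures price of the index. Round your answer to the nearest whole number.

F = S·e^((r − q)T) = 41392 · e^((0.0743 − 0.0148) × 120/360)
= 41392 · e^0.019833 = 41392 × 1.020031
F = 42,221

42,221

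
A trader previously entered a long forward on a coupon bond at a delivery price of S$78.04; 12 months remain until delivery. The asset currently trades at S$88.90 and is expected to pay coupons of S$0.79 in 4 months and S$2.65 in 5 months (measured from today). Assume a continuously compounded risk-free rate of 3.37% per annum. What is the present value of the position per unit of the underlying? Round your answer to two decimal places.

S$10.05

PV(remaining coupons) I = 0.79·e^(−0.0337·4/12) + 2.65·e^(−0.0337·5/12) = 3.3942
Current forward F = (S − I)·e^(rT) = (88.90 − 3.3942)·e^(0.0337·12/12) = 85.5058 × 1.034274 = 88.4364
Value (long) = (F − K)·e^(−rT) = (88.4364 − 78.04) × 0.966862 = 10.0519
Value = S$10.05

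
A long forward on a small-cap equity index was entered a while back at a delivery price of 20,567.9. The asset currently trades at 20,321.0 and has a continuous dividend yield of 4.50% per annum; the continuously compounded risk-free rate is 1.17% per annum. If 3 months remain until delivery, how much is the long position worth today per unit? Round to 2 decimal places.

Current fair forward for the remaining 3 months: F = S·e^((r − q)·T), (r − q) = 0.0117 − 0.0450 = -0.0333
F = 20321.0 · e^(-0.0333 × 3/12) = 20321.0 × 0.99170956 = 20152.5300
Value of long forward = (F − K)·e^(−rT) = (20152.5300 − 20567.9) · e^(−0.0117·3/12)
= -415.3700 × 0.99707927 = -414.16

-414.16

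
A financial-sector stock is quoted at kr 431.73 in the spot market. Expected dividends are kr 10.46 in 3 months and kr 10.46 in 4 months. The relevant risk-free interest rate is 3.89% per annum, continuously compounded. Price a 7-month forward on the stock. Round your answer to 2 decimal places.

PV(dividends) I = 10.46·e^(−0.0389·3/12) + 10.46·e^(−0.0389·4/12)
I = 10.3588 + 10.3252 = 20.6840
F = (S − I)·e^(rT) = (431.73 − 20.6840) · e^(0.0389·7/12)
= 411.0460 · e^0.022692 = 411.0460 × 1.022951 = kr 420.48

kr 420.48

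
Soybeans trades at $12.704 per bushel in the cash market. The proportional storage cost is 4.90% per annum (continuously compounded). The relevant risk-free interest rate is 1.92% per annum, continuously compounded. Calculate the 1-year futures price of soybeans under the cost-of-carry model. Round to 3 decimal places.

$13.601 per bushel

Net carry = r + u − y = 0.0192 + 0.0490 − 0.0000 = 0.0682
F = S·e^((r+u−y)T) = 12.704 · e^(0.0682 × 1) = 12.704 · e^0.068200
= 12.704 × 1.070579 = $13.601 per bushel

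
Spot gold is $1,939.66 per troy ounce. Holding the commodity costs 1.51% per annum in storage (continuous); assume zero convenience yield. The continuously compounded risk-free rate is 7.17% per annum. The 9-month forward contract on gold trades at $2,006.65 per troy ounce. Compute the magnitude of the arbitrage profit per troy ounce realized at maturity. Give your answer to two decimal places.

Fair forward: F* = S·e^(carry·T), with carry = (r + u) = 0.0717 + 0.0151 = 0.0868
F* = 1939.66 · e^(0.0868 × 9/12) = 1939.66 · e^0.06510000 = 1939.66 × 1.06726575 = $2070.1327
Market $2006.65 < fair $2070.1327: forward underpriced → reverse cash-and-carry (short spot, go long the forward).
At maturity, profit = |F_mkt − F*| = |2006.65 − 2070.1327| = $63.48 per troy ounce

$63.48 per troy ounce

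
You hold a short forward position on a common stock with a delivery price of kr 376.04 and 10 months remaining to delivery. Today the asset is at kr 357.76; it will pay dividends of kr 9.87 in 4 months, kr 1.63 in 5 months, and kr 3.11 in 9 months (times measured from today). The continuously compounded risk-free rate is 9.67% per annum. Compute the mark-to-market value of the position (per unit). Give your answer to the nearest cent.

kr 3.18

PV(remaining dividends) I = 9.87·e^(−0.0967·4/12) + 1.63·e^(−0.0967·5/12) + 3.11·e^(−0.0967·9/12) = 14.0150
Current forward F = (S − I)·e^(rT) = (357.76 − 14.0150)·e^(0.0967·10/12) = 343.7450 × 1.083919 = 372.5917
Value (long) = (F − K)·e^(−rT) = (372.5917 − 376.04) × 0.922578 = -3.1813
Short position value = −(long value) = kr 3.18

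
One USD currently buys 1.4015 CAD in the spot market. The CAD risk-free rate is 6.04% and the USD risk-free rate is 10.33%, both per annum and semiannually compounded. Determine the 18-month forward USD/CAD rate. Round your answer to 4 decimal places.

1.3175

By covered interest parity, F = S · (1+r_CAD/2)^(2T) / (1+r_USD/2)^(2T)
= 1.4015 × 1.093364 / 1.163091 = 1.4015 × 0.940050
F = 1.3175 CAD per USD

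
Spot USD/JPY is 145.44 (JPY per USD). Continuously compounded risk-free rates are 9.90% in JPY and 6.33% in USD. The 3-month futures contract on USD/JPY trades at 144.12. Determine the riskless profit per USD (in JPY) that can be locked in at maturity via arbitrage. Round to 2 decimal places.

2.62 per USD (in JPY)

Fair futures: F* = S·e^(carry·T), with carry = (r_JPY − r_USD) = 0.0990 − 0.0633 = 0.0357
F* = 145.44 · e^(0.0357 × 3/12) = 145.44 · e^0.008925 = 145.44 × 1.008965 = 146.7439
Market 144.12 < fair 146.7439: forward underpriced → reverse cash-and-carry (short spot, go long the forward).
At maturity, profit = |F_mkt − F*| = |144.12 − 146.7439| = 2.62 per USD (in JPY)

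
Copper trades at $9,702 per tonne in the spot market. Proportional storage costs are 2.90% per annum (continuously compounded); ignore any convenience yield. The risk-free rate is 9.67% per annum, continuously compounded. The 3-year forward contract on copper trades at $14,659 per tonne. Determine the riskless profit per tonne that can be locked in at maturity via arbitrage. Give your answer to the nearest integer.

$513 per tonne

Fair forward: F* = S·e^(carry·T), with carry = (r + u) = 0.0967 + 0.0290 = 0.1257
F* = 9702 · e^(0.1257 × 3) = 9702 · e^0.377100 = 9702 × 1.458050 = $14146.0011
Market $14659 > fair $14146.0011: forward overpriced → cash-and-carry (buy spot, short the forward).
At maturity, profit = |F_mkt − F*| = |14659 − 14146.0011| = $513 per tonne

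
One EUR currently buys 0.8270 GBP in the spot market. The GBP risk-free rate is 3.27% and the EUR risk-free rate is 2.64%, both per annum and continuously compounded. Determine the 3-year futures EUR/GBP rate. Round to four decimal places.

0.8428

F = S·e^((r_GBP − r_EUR)T) = 0.8270 · e^((0.0327 − 0.0264) × 3)
= 0.8270 · e^0.018900 = 0.8270 × 1.019080
F = 0.8428 GBP per EUR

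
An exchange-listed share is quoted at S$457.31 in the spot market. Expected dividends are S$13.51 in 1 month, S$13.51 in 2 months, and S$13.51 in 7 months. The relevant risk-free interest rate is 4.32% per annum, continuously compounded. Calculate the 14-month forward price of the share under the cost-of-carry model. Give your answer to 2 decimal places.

S$438.83

PV(dividends) I = 13.51·e^(−0.0432·1/12) + 13.51·e^(−0.0432·2/12) + 13.51·e^(−0.0432·7/12)
I = 13.4615 + 13.4131 + 13.1738 = 40.0484
F = (S − I)·e^(rT) = (457.31 − 40.0484) · e^(0.0432·14/12)
= 417.2616 · e^0.050400 = 417.2616 × 1.051692 = S$438.83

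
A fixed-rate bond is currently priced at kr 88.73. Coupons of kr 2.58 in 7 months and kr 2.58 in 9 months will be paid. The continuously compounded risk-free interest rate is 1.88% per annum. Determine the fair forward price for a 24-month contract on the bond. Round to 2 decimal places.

PV(coupons) I = 2.58·e^(−0.0188·7/12) + 2.58·e^(−0.0188·9/12)
I = 2.5519 + 2.5439 = 5.0958
F = (S − I)·e^(rT) = (88.73 − 5.0958) · e^(0.0188·24/12)
= 83.6342 · e^0.037600 = 83.6342 × 1.038316 = kr 86.84

kr 86.84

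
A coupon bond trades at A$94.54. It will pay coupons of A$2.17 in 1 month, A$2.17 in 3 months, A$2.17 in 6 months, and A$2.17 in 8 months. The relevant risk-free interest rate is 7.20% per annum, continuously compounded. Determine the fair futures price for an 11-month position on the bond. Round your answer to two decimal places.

PV(coupons) I = 2.17·e^(−0.0720·1/12) + 2.17·e^(−0.0720·3/12) + 2.17·e^(−0.0720·6/12) + 2.17·e^(−0.0720·8/12)
I = 2.1570 + 2.1313 + 2.0933 + 2.0683 = 8.4499
F = (S − I)·e^(rT) = (94.54 − 8.4499) · e^(0.0720·11/12)
= 86.0901 · e^0.066000 = 86.0901 × 1.068227 = A$91.96

A$91.96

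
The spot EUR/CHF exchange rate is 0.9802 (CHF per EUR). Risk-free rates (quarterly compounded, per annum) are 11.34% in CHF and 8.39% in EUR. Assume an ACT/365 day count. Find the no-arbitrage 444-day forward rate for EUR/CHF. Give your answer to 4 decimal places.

1.0151

By covered interest parity, F = S · (1+r_CHF/4)^(4T) / (1+r_EUR/4)^(4T)
= 0.9802 × 1.145710 / 1.106281 = 0.9802 × 1.035641
F = 1.0151 CHF per EUR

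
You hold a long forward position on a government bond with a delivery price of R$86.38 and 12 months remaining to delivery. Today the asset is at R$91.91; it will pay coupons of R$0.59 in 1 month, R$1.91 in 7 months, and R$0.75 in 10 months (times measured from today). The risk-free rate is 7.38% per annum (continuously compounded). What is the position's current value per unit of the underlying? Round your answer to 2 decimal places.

PV(remaining coupons) I = 0.59·e^(−0.0738·1/12) + 1.91·e^(−0.0738·7/12) + 0.75·e^(−0.0738·10/12) = 3.1212
Current forward F = (S − I)·e^(rT) = (91.91 − 3.1212)·e^(0.0738·12/12) = 88.7888 × 1.076591 = 95.5892
Value (long) = (F − K)·e^(−rT) = (95.5892 − 86.38) × 0.928857 = 8.5540
Value = R$8.55

R$8.55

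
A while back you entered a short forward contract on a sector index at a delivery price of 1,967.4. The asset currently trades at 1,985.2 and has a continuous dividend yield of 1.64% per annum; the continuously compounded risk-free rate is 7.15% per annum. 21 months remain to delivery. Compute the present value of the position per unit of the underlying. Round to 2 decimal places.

Current fair forward for the remaining 21 months: F = S·e^((r − q)·T), (r − q) = 0.0715 − 0.0164 = 0.0551
F = 1985.2 · e^(0.0551 × 21/12) = 1985.2 × 1.10122699 = 2186.1558
Value of long forward = (F − K)·e^(−rT) = (2186.1558 − 1967.4) · e^(−0.0715·21/12)
= 218.7558 × 0.88238660 = 193.03
Short position value = −(long value) = -193.03

-193.03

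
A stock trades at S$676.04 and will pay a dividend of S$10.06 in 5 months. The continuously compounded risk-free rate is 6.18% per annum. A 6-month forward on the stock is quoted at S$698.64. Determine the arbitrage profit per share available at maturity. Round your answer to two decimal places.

PV(dividends) I = 10.06·e^(−0.0618·5/12) = 9.8043
Fair forward F* = (S − I)·e^(rT) = (676.04 − 9.8043)·e^0.030900 = 666.2357 × 1.031382 = 687.1435
Market S$698.64 > fair 687.1435: forward overpriced → cash-and-carry (borrow at r, buy the stock and collect the dividends, short the forward).
Profit at T = |F_mkt − F*| = |698.64 − 687.1435| = S$11.50 per share

S$11.50 per share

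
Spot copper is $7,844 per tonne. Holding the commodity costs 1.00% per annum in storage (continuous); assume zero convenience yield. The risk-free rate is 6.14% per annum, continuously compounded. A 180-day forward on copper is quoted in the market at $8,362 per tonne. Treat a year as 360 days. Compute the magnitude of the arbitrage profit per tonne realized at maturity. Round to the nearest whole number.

Fair forward: F* = S·e^(carry·T), with carry = (r + u) = 0.0614 + 0.0100 = 0.0714
F* = 7844 · e^(0.0714 × 180/360) = 7844 · e^0.035700 = 7844 × 1.036345 = $8129.0902
Market $8362 > fair $8129.0902: forward overpriced → cash-and-carry (buy spot, short the forward).
At maturity, profit = |F_mkt − F*| = |8362 − 8129.0902| = $233 per tonne

$233 per tonne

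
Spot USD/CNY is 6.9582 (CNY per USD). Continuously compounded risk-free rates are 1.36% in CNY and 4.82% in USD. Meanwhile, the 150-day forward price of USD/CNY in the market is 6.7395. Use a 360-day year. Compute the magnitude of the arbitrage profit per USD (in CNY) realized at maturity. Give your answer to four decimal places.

Fair forward: F* = S·e^(carry·T), with carry = (r_CNY − r_USD) = 0.0136 − 0.0482 = -0.0346
F* = 6.9582 · e^(-0.0346 × 150/360) = 6.9582 · e^-0.014417 = 6.9582 × 0.985686 = 6.8586
Market 6.7395 < fair 6.8586: forward underpriced → reverse cash-and-carry (short spot, go long the forward).
At maturity, profit = |F_mkt − F*| = |6.7395 − 6.8586| = 0.1191 per USD (in CNY)

0.1191 per USD (in CNY)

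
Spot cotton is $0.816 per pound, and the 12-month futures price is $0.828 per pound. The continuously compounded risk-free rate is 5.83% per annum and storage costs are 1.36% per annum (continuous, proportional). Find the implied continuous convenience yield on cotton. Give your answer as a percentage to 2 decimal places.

F = S·e^((r+u−y)T) ⇒ (r+u−y) = ln(F/S)/T
ln(0.828/0.816) = 0.014599; /T ⇒ 0.014599
y = r + u − ln(F/S)/T = 0.0583 + 0.0136 − 0.014599 = 0.057301
y = 5.73%

5.73%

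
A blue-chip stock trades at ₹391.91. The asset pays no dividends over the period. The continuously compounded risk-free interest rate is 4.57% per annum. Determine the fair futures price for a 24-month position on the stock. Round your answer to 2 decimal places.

F = S·e^(rT) = 391.91 · e^(0.0457 × 24/12)
= 391.91 · e^0.091400 = 391.91 × 1.095707
F = ₹429.42

₹429.42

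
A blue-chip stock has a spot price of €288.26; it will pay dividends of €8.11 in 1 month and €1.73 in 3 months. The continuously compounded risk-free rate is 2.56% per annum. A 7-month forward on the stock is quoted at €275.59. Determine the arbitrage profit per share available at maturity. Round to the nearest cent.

€7.05 per share

PV(dividends) I = 8.11·e^(−0.0256·1/12) + 1.73·e^(−0.0256·3/12) = 9.8117
Fair forward F* = (S − I)·e^(rT) = (288.26 − 9.8117)·e^0.014933 = 278.4483 × 1.015045 = 282.6376
Market €275.59 < fair 282.6376: forward underpriced → reverse cash-and-carry (short the stock, invest proceeds at r, pay the dividends, go long the forward).
Profit at T = |F_mkt − F*| = |275.59 − 282.6376| = €7.05 per share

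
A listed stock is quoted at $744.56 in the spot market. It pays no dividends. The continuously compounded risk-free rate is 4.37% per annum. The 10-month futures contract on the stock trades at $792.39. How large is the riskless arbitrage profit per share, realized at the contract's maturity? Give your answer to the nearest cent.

Fair futures: F* = S·e^(carry·T), with carry = r = 0.0437
F* = 744.56 · e^(0.0437 × 10/12) = 744.56 · e^0.036417 = 744.56 × 1.037088 = $772.1742
Market $792.39 > fair $772.1742: forward overpriced → cash-and-carry (buy spot, short the forward).
At maturity, profit = |F_mkt − F*| = |792.39 − 772.1742| = $20.22 per share

$20.22 per share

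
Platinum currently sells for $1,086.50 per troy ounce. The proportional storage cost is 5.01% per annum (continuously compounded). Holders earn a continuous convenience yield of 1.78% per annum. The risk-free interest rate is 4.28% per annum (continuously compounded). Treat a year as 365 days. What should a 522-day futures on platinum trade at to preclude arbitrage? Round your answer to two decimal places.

Net carry = r + u − y = 0.0428 + 0.0501 − 0.0178 = 0.0751
F = S·e^((r+u−y)T) = 1086.50 · e^(0.0751 × 522/365) = 1086.50 · e^0.10740329
= 1086.50 × 1.11338318 = $1,209.69 per troy ounce

$1,209.69 per troy ounce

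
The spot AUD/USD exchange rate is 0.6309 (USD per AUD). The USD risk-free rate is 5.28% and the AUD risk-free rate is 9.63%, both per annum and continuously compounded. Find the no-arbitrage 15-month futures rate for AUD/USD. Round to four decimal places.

F = S·e^((r_USD − r_AUD)T) = 0.6309 · e^((0.0528 − 0.0963) × 15/12)
= 0.6309 · e^-0.054375 = 0.6309 × 0.947077
F = 0.5975 USD per AUD

0.5975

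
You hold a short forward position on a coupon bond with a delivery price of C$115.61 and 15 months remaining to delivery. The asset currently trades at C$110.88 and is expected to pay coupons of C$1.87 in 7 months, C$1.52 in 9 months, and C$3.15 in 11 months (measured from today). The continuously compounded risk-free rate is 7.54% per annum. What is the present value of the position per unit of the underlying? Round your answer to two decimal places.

C$0.50

PV(remaining coupons) I = 1.87·e^(−0.0754·7/12) + 1.52·e^(−0.0754·9/12) + 3.15·e^(−0.0754·11/12) = 6.1656
Current forward F = (S − I)·e^(rT) = (110.88 − 6.1656)·e^(0.0754·15/12) = 104.7144 × 1.098834 = 115.0637
Value (long) = (F − K)·e^(−rT) = (115.0637 − 115.61) × 0.910055 = -0.4972
Short position value = −(long value) = C$0.50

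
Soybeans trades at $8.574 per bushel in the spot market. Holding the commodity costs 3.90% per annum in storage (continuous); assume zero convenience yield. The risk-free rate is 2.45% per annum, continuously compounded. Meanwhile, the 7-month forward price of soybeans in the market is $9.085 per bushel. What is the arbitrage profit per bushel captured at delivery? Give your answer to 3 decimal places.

Fair forward: F* = S·e^(carry·T), with carry = (r + u) = 0.0245 + 0.0390 = 0.0635
F* = 8.574 · e^(0.0635 × 7/12) = 8.574 · e^0.037042 = 8.574 × 1.037737 = $8.8976
Market $9.085 > fair $8.8976: forward overpriced → cash-and-carry (buy spot, short the forward).
At maturity, profit = |F_mkt − F*| = |9.085 − 8.8976| = $0.187 per bushel

$0.187 per bushel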